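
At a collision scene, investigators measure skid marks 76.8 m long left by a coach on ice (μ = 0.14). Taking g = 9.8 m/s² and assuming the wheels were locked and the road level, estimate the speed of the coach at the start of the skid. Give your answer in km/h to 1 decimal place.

Deceleration a = μg = 0.14 × 9.8 = 1.372 m/s².
v = √(2a·d) = √(2 × 1.372 × 76.8) = √210.739 = 14.5169 m/s.
= 14.5169 × 3.6 = 52.261 km/h.

Initial speed ≈ 52.3 km/h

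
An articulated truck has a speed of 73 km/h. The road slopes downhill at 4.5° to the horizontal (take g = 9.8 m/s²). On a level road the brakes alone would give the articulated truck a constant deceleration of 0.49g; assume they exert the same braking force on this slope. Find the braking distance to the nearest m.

73 km/h ÷ 3.6 = 20.2778 m/s.
a = 0.49 × 9.8 = 4.802 m/s².
Gravity along the downhill slope reduces the braking deceleration: a_eff = 4.802 − 9.8·sin 4.5° = 4.802 − 0.769 = 4.033 m/s².
Braking distance = v²/(2a) = 20.2778² / (2 × 4.033) = 411.189 / 8.066 = 50.978 m.

Braking distance ≈ 51 m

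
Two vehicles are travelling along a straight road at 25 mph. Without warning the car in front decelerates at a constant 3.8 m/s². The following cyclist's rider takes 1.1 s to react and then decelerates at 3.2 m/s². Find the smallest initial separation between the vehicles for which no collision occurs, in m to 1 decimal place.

Minimum gap ≈ 15.4 m

25 mph × 0.44704 = 11.1760 m/s.
Leader travels v²/(2a_L) = 124.903 / 7.600 = 16.435 m before stopping.
Follower covers v·t_r = 11.1760 × 1.1 = 12.294 m while reacting, then v²/(2a_F) = 124.903 / 6.400 = 19.516 m while braking, for a total of 12.294 + 19.516 = 31.810 m.
Since a_F ≤ a_L and the follower starts braking later, the follower is never slower than the leader, so the closest approach is when both have stopped.
Minimum gap = 31.810 − 16.435 = 15.375 m.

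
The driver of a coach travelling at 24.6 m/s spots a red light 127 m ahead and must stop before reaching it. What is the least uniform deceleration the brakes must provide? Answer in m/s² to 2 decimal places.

v² = 2a·d ⇒ a = v²/(2d) = 24.6000² / (2 × 127.000) = 605.160 / 254.000 = 2.3825 m/s².

Required deceleration ≈ 2.38 m/s²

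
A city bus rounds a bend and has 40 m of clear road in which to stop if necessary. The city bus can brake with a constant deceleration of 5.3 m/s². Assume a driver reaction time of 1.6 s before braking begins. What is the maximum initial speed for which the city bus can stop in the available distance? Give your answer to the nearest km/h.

Maximum speed ≈ 50 km/h

Stopping distance: v·t_r + v²/(2a) = 40 with t_r = 1.6 s and a = 5.300 m/s².
So v² + 16.960 v − 424.00 = 0.
Positive root: v = −a·t_r + √((a·t_r)² + 2a·d) = −8.480 + √(71.910 + 424.00) = 13.7890 m/s.
13.7890 m/s × 3.6 = 49.640 km/h.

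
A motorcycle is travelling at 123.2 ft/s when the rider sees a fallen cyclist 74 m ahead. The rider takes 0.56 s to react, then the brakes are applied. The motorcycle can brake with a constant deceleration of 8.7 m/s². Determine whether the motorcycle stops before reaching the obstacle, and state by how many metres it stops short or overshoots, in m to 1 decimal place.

No — it overshoots by 28.1 m

123.2 ft/s × 0.3048 = 37.5514 m/s.
Reaction distance = 37.5514 × 0.56 = 21.029 m.
Braking distance = v²/(2a) = 1410.108 / 17.400 = 81.041 m.
Total stopping distance = 21.029 + 81.041 = 102.070 m, vs 74 m available — it cannot stop in time and overshoots by 102.070 − 74 = 28.070 m.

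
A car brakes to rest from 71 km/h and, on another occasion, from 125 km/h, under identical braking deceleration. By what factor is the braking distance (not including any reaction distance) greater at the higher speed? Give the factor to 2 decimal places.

Braking distance d = v²/(2a), so with a fixed, d ∝ v².
Factor = (125/71)² = 1.7606² = 3.0997.

Factor ≈ 3.10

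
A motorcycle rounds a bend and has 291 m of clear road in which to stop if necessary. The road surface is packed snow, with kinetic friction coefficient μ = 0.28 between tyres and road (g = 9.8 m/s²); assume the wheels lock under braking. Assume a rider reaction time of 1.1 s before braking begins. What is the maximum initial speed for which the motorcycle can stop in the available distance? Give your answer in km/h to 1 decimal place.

a = μg = 0.28 × 9.8 = 2.744 m/s².
Stopping distance: v·t_r + v²/(2a) = 291 with t_r = 1.1 s and a = 2.744 m/s².
So v² + 6.037 v − 1597.01 = 0.
Positive root: v = −a·t_r + √((a·t_r)² + 2a·d) = −3.018 + √(9.108 + 1597.01) = 37.0584 m/s.
37.0584 m/s × 3.6 = 133.410 km/h.

Maximum speed ≈ 133.4 km/h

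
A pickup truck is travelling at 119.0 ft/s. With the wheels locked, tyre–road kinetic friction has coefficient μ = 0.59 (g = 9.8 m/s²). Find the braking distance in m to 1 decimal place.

Braking distance ≈ 113.8 m

119 ft/s × 0.3048 = 36.2712 m/s.
a = μg = 0.59 × 9.8 = 5.782 m/s².
Braking distance = v²/(2a) = 36.2712² / (2 × 5.782) = 1315.600 / 11.564 = 113.767 m.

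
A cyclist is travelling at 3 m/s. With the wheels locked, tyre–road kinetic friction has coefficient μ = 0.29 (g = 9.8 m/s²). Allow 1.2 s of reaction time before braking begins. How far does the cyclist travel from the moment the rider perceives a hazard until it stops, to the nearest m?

a = μg = 0.29 × 9.8 = 2.842 m/s².
Reaction distance = v·t_r = 3.0000 × 1.2 = 3.600 m.
Braking distance = v²/(2a) = 3.0000² / (2 × 2.842) = 9.000 / 5.684 = 1.583 m.
Total = 3.600 + 1.583 = 5.183 m.

Total stopping distance ≈ 5 m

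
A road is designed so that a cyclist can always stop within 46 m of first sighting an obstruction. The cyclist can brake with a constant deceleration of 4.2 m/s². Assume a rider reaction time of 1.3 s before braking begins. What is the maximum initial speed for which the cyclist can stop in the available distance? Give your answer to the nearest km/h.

Stopping distance: v·t_r + v²/(2a) = 46 with t_r = 1.3 s and a = 4.200 m/s².
So v² + 10.920 v − 386.40 = 0.
Positive root: v = −a·t_r + √((a·t_r)² + 2a·d) = −5.460 + √(29.812 + 386.40) = 14.9413 m/s.
14.9413 m/s × 3.6 = 53.789 km/h.

Maximum speed ≈ 54 km/h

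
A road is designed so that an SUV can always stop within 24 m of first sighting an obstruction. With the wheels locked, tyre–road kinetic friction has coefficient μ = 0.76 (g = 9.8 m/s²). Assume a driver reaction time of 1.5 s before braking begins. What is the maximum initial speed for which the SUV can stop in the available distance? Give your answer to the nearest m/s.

a = μg = 0.76 × 9.8 = 7.448 m/s².
Stopping distance: v·t_r + v²/(2a) = 24 with t_r = 1.5 s and a = 7.448 m/s².
So v² + 22.344 v − 357.50 = 0.
Positive root: v = −a·t_r + √((a·t_r)² + 2a·d) = −11.172 + √(124.814 + 357.50) = 10.7896 m/s.

Maximum speed ≈ 11 m/s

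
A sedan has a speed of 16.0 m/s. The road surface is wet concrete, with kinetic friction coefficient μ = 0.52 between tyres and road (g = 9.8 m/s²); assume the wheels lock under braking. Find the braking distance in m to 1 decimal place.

a = μg = 0.52 × 9.8 = 5.096 m/s².
Braking distance = v²/(2a) = 16.0000² / (2 × 5.096) = 256.000 / 10.192 = 25.118 m.

Braking distance ≈ 25.1 m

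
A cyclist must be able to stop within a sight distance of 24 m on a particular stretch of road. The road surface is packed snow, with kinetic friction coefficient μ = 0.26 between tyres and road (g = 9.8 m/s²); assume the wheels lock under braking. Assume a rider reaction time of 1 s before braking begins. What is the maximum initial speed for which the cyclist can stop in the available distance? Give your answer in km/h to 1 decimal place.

a = μg = 0.26 × 9.8 = 2.548 m/s².
Stopping distance: v·t_r + v²/(2a) = 24 with t_r = 1 s and a = 2.548 m/s².
So v² + 5.096 v − 122.30 = 0.
Positive root: v = −a·t_r + √((a·t_r)² + 2a·d) = −2.548 + √(6.492 + 122.30) = 8.8007 m/s.
8.8007 m/s × 3.6 = 31.683 km/h.

Maximum speed ≈ 31.7 km/h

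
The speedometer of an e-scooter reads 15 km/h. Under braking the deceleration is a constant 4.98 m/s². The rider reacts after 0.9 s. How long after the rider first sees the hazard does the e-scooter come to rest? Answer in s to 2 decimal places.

15 km/h ÷ 3.6 = 4.1667 m/s.
Braking time = v/a = 4.1667 / 4.980 = 0.837 s.
Total = 0.9 + 0.837 = 1.737 s.

Total time ≈ 1.74 s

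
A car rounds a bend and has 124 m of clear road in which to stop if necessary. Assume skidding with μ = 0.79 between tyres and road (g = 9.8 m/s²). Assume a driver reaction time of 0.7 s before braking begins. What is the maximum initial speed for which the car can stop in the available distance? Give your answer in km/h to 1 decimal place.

a = μg = 0.79 × 9.8 = 7.742 m/s².
Stopping distance: v·t_r + v²/(2a) = 124 with t_r = 0.7 s and a = 7.742 m/s².
So v² + 10.839 v − 1920.02 = 0.
Positive root: v = −a·t_r + √((a·t_r)² + 2a·d) = −5.419 + √(29.366 + 1920.02) = 38.7329 m/s.
38.7329 m/s × 3.6 = 139.438 km/h.

Maximum speed ≈ 139.4 km/h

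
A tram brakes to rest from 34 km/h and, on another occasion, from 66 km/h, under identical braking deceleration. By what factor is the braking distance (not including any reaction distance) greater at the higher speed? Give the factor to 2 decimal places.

Factor ≈ 3.77

Braking distance d = v²/(2a), so with a fixed, d ∝ v².
Factor = (66/34)² = 1.9412² = 3.7683.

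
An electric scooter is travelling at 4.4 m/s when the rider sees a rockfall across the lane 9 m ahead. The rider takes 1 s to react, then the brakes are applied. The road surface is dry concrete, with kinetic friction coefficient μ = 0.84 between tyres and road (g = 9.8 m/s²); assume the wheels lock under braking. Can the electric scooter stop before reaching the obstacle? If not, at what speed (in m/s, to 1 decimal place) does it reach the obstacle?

Yes — it stops about 3.4 m short of the obstacle, so it never reaches it

a = μg = 0.84 × 9.8 = 8.232 m/s².
Reaction distance = 4.4000 × 1 = 4.400 m.
Braking distance = v²/(2a) = 19.360 / 16.464 = 1.176 m.
Total stopping distance = 4.400 + 1.176 = 5.576 m, vs 9 m available — it stops with 9 − 5.576 = 3.424 m to spare.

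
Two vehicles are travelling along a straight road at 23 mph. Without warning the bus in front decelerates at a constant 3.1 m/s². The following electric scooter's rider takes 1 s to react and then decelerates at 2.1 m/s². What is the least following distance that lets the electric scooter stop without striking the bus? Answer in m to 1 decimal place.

Minimum gap ≈ 18.4 m

23 mph × 0.44704 = 10.2819 m/s.
Leader travels v²/(2a_L) = 105.717 / 6.200 = 17.051 m before stopping.
Follower covers v·t_r = 10.2819 × 1 = 10.282 m while reacting, then v²/(2a_F) = 105.717 / 4.200 = 25.171 m while braking, for a total of 10.282 + 25.171 = 35.453 m.
Since a_F ≤ a_L and the follower starts braking later, the follower is never slower than the leader, so the closest approach is when both have stopped.
Minimum gap = 35.453 − 17.051 = 18.402 m.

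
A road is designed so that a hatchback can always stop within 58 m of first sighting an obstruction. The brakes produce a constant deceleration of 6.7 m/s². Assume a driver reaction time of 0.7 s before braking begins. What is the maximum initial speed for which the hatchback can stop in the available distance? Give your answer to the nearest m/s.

Stopping distance: v·t_r + v²/(2a) = 58 with t_r = 0.7 s and a = 6.700 m/s².
So v² + 9.380 v − 777.20 = 0.
Positive root: v = −a·t_r + √((a·t_r)² + 2a·d) = −4.690 + √(21.996 + 777.20) = 23.5801 m/s.

Maximum speed ≈ 24 m/s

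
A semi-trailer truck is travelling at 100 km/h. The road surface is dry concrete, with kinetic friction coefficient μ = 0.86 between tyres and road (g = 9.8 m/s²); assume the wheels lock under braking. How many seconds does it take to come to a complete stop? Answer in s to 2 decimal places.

100 km/h ÷ 3.6 = 27.7778 m/s.
a = μg = 0.86 × 9.8 = 8.428 m/s².
Braking time = v/a = 27.7778 / 8.428 = 3.296 s.

Braking time ≈ 3.30 s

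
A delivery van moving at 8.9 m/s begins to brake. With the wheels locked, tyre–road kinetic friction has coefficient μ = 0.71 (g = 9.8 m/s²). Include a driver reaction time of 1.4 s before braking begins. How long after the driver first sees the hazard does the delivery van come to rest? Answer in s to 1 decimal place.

Total time ≈ 2.7 s

a = μg = 0.71 × 9.8 = 6.958 m/s².
Braking time = v/a = 8.9000 / 6.958 = 1.279 s.
Total = 1.4 + 1.279 = 2.679 s.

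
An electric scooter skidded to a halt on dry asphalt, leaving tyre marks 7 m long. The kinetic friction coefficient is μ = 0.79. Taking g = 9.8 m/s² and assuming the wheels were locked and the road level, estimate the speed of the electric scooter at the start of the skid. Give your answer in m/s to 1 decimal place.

Deceleration a = μg = 0.79 × 9.8 = 7.742 m/s².
v = √(2a·d) = √(2 × 7.742 × 7) = √108.388 = 10.4110 m/s.

Initial speed ≈ 10.4 m/s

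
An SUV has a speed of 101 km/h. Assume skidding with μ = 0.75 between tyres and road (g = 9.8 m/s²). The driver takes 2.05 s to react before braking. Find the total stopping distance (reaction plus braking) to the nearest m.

101 km/h ÷ 3.6 = 28.0556 m/s.
a = μg = 0.75 × 9.8 = 7.350 m/s².
Reaction distance = v·t_r = 28.0556 × 2.05 = 57.514 m.
Braking distance = v²/(2a) = 28.0556² / (2 × 7.350) = 787.117 / 14.700 = 53.545 m.
Total = 57.514 + 53.545 = 111.059 m.

Total stopping distance ≈ 111 m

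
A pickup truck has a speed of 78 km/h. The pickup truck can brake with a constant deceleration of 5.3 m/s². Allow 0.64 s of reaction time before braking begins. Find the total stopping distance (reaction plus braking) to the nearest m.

78 km/h ÷ 3.6 = 21.6667 m/s.
Reaction distance = v·t_r = 21.6667 × 0.64 = 13.867 m.
Braking distance = v²/(2a) = 21.6667² / (2 × 5.300) = 469.446 / 10.600 = 44.287 m.
Total = 13.867 + 44.287 = 58.154 m.

Total stopping distance ≈ 58 m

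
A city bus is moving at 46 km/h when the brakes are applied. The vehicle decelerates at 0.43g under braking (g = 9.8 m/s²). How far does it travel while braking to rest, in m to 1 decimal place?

46 km/h ÷ 3.6 = 12.7778 m/s.
a = 0.43 × 9.8 = 4.214 m/s².
Braking distance = v²/(2a) = 12.7778² / (2 × 4.214) = 163.272 / 8.428 = 19.373 m.

Braking distance ≈ 19.4 m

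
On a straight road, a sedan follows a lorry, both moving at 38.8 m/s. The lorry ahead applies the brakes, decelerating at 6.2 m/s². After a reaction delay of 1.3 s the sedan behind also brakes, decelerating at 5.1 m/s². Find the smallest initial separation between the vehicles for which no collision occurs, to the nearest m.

Minimum gap ≈ 77 m

Leader travels v²/(2a_L) = 1505.440 / 12.400 = 121.406 m before stopping.
Follower covers v·t_r = 38.8000 × 1.3 = 50.440 m while reacting, then v²/(2a_F) = 1505.440 / 10.200 = 147.592 m while braking, for a total of 50.440 + 147.592 = 198.032 m.
Since a_F ≤ a_L and the follower starts braking later, the follower is never slower than the leader, so the closest approach is when both have stopped.
Minimum gap = 198.032 − 121.406 = 76.626 m.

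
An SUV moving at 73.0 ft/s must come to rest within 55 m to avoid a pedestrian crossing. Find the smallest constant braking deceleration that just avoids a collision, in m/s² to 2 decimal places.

Required deceleration ≈ 4.50 m/s²

73 ft/s × 0.3048 = 22.2504 m/s.
v² = 2a·d ⇒ a = v²/(2d) = 22.2504² / (2 × 55.000) = 495.080 / 110.000 = 4.5007 m/s².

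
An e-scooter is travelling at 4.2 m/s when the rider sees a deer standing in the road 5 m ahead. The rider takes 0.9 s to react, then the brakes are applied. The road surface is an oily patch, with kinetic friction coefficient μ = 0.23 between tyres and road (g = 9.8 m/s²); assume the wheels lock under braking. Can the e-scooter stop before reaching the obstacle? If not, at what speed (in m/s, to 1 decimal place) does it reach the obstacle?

No — it strikes the obstacle at 3.5 m/s

a = μg = 0.23 × 9.8 = 2.254 m/s².
Reaction distance = 4.2000 × 0.9 = 3.780 m.
Braking distance needed to stop: v²/(2a) = 17.640 / 4.508 = 3.913 m, so total needed = 3.780 + 3.913 = 7.693 m > 5 m — it cannot stop.
Distance remaining when braking begins: 5 − 3.780 = 1.220 m.
v² = v₀² − 2a·d = 17.640 − 2 × 2.254 × 1.220 = 12.140 m²/s².
v = √12.140 = 3.484 m/s.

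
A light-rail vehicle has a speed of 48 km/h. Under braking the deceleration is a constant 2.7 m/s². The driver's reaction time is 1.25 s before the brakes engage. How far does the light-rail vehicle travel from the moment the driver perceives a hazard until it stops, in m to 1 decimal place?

Total stopping distance ≈ 49.6 m

48 km/h ÷ 3.6 = 13.3333 m/s.
Reaction distance = v·t_r = 13.3333 × 1.25 = 16.667 m.
Braking distance = v²/(2a) = 13.3333² / (2 × 2.700) = 177.777 / 5.400 = 32.922 m.
Total = 16.667 + 32.922 = 49.589 m.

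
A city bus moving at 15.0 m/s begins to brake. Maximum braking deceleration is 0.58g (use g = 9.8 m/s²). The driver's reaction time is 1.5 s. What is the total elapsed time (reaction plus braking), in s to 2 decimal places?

a = 0.58 × 9.8 = 5.684 m/s².
Braking time = v/a = 15.0000 / 5.684 = 2.639 s.
Total = 1.5 + 2.639 = 4.139 s.

Total time ≈ 4.14 s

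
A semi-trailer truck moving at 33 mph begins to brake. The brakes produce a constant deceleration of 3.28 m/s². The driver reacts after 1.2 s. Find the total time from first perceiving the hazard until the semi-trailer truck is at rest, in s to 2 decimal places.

Total time ≈ 5.70 s

33 mph × 0.44704 = 14.7523 m/s.
Braking time = v/a = 14.7523 / 3.280 = 4.498 s.
Total = 1.2 + 4.498 = 5.698 s.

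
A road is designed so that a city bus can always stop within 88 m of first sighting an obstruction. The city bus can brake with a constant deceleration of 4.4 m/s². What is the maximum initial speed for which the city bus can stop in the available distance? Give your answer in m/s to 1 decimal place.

v²/(2a) = d ⇒ v = √(2 × 4.400 × 88) = √774.40 = 27.8280 m/s.

Maximum speed ≈ 27.8 m/s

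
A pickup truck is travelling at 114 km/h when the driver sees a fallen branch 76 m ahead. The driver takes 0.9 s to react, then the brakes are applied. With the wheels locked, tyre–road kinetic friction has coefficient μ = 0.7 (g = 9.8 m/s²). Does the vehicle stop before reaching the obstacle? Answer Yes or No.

114 km/h ÷ 3.6 = 31.6667 m/s.
a = μg = 0.7 × 9.8 = 6.860 m/s².
Reaction distance = 31.6667 × 0.9 = 28.500 m.
Braking distance = v²/(2a) = 1002.780 / 13.720 = 73.089 m.
Total stopping distance = 28.500 + 73.089 = 101.589 m, vs 76 m available — it cannot stop in time and overshoots by 101.589 − 76 = 25.589 m.

No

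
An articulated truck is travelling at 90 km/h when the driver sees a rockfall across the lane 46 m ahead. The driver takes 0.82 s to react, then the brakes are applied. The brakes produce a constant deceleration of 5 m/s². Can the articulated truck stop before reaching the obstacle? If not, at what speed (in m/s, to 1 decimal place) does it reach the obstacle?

90 km/h ÷ 3.6 = 25.0000 m/s.
Reaction distance = 25.0000 × 0.82 = 20.500 m.
Braking distance needed to stop: v²/(2a) = 625.000 / 10.000 = 62.500 m, so total needed = 20.500 + 62.500 = 83.000 m > 46 m — it cannot stop.
Distance remaining when braking begins: 46 − 20.500 = 25.500 m.
v² = v₀² − 2a·d = 625.000 − 2 × 5.000 × 25.500 = 370.000 m²/s².
v = √370.000 = 19.235 m/s.

No — it strikes the obstacle at 19.2 m/s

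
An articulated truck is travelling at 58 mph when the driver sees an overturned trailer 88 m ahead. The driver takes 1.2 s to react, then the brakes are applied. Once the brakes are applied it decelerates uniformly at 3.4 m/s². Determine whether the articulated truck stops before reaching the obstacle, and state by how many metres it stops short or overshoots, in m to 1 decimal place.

58 mph × 0.44704 = 25.9283 m/s.
Reaction distance = 25.9283 × 1.2 = 31.114 m.
Braking distance = v²/(2a) = 672.277 / 6.800 = 98.864 m.
Total stopping distance = 31.114 + 98.864 = 129.978 m, vs 88 m available — it cannot stop in time and overshoots by 129.978 − 88 = 41.978 m.

No — it overshoots by 42.0 m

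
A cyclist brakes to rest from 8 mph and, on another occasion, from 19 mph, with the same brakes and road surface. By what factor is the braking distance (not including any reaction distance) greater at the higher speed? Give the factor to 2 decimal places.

Factor ≈ 5.64

Braking distance d = v²/(2a), so with a fixed, d ∝ v².
Factor = (19/8)² = 2.3750² = 5.6406.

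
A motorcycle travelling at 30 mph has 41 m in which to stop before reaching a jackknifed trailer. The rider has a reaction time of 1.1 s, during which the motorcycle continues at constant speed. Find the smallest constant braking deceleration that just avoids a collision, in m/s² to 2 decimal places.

30 mph × 0.44704 = 13.4112 m/s.
Distance covered during reaction = 13.4112 × 1.1 = 14.752 m.
Distance available for braking: 41 − 14.752 = 26.248 m.
v² = 2a·d ⇒ a = v²/(2d) = 13.4112² / (2 × 26.248) = 179.860 / 52.496 = 3.4262 m/s².

Required deceleration ≈ 3.43 m/s²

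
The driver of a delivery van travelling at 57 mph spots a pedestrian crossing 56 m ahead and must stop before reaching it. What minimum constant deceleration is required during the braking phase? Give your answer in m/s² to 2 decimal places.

57 mph × 0.44704 = 25.4813 m/s.
v² = 2a·d ⇒ a = v²/(2d) = 25.4813² / (2 × 56.000) = 649.297 / 112.000 = 5.7973 m/s².

Required deceleration ≈ 5.80 m/s²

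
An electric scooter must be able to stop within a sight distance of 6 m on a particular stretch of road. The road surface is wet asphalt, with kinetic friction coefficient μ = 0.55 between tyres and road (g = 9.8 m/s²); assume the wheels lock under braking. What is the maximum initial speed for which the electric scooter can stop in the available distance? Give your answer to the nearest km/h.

a = μg = 0.55 × 9.8 = 5.390 m/s².
v²/(2a) = d ⇒ v = √(2 × 5.390 × 6) = √64.68 = 8.0424 m/s.
8.0424 m/s × 3.6 = 28.953 km/h.

Maximum speed ≈ 29 km/h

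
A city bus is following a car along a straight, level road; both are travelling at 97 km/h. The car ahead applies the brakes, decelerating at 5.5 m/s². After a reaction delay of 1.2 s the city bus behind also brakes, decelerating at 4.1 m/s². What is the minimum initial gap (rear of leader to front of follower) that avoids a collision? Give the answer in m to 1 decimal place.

Minimum gap ≈ 54.9 m

97 km/h ÷ 3.6 = 26.9444 m/s.
Leader travels v²/(2a_L) = 726.001 / 11.000 = 66.000 m before stopping.
Follower covers v·t_r = 26.9444 × 1.2 = 32.333 m while reacting, then v²/(2a_F) = 726.001 / 8.200 = 88.537 m while braking, for a total of 32.333 + 88.537 = 120.870 m.
Since a_F ≤ a_L and the follower starts braking later, the follower is never slower than the leader, so the closest approach is when both have stopped.
Minimum gap = 120.870 − 66.000 = 54.870 m.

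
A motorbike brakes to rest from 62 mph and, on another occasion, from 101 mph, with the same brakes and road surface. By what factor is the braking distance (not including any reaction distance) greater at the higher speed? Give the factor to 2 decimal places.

Braking distance d = v²/(2a), so with a fixed, d ∝ v².
Factor = (101/62)² = 1.6290² = 2.6536.

Factor ≈ 2.65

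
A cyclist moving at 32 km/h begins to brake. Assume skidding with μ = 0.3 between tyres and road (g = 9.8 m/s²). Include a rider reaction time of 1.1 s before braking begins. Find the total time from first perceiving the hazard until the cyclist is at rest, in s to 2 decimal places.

32 km/h ÷ 3.6 = 8.8889 m/s.
a = μg = 0.3 × 9.8 = 2.940 m/s².
Braking time = v/a = 8.8889 / 2.940 = 3.023 s.
Total = 1.1 + 3.023 = 4.123 s.

Total time ≈ 4.12 s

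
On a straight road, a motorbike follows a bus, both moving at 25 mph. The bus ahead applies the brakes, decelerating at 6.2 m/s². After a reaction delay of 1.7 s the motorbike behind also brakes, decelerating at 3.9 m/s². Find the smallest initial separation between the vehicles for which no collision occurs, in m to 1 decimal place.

25 mph × 0.44704 = 11.1760 m/s.
Leader travels v²/(2a_L) = 124.903 / 12.400 = 10.073 m before stopping.
Follower covers v·t_r = 11.1760 × 1.7 = 18.999 m while reacting, then v²/(2a_F) = 124.903 / 7.800 = 16.013 m while braking, for a total of 18.999 + 16.013 = 35.012 m.
Since a_F ≤ a_L and the follower starts braking later, the follower is never slower than the leader, so the closest approach is when both have stopped.
Minimum gap = 35.012 − 10.073 = 24.939 m.

Minimum gap ≈ 24.9 m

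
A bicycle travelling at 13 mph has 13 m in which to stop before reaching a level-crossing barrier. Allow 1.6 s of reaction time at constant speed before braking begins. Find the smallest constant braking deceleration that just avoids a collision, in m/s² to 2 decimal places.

13 mph × 0.44704 = 5.8115 m/s.
Distance covered during reaction = 5.8115 × 1.6 = 9.298 m.
Distance available for braking: 13 − 9.298 = 3.702 m.
v² = 2a·d ⇒ a = v²/(2d) = 5.8115² / (2 × 3.702) = 33.774 / 7.404 = 4.5616 m/s².

Required deceleration ≈ 4.56 m/s²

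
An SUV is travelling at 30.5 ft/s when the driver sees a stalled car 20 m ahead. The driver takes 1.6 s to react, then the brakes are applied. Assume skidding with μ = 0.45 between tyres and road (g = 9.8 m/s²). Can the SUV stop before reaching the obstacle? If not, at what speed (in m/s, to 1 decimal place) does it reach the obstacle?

30.5 ft/s × 0.3048 = 9.2964 m/s.
a = μg = 0.45 × 9.8 = 4.410 m/s².
Reaction distance = 9.2964 × 1.6 = 14.874 m.
Braking distance needed to stop: v²/(2a) = 86.423 / 8.820 = 9.799 m, so total needed = 14.874 + 9.799 = 24.673 m > 20 m — it cannot stop.
Distance remaining when braking begins: 20 − 14.874 = 5.126 m.
v² = v₀² − 2a·d = 86.423 − 2 × 4.410 × 5.126 = 41.212 m²/s².
v = √41.212 = 6.420 m/s.

No — it strikes the obstacle at 6.4 m/s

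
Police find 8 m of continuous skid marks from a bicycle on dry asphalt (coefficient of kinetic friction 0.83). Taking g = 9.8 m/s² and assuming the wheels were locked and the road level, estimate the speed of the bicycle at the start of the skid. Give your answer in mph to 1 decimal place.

Deceleration a = μg = 0.83 × 9.8 = 8.134 m/s².
v = √(2a·d) = √(2 × 8.134 × 8) = √130.144 = 11.4081 m/s.
= 11.4081 ÷ 0.44704 = 25.519 mph.

Initial speed ≈ 25.5 mph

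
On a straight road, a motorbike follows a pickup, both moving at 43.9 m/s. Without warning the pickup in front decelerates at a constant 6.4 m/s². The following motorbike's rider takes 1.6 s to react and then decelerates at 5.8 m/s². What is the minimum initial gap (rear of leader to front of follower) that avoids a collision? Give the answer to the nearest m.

Minimum gap ≈ 86 m

Leader travels v²/(2a_L) = 1927.210 / 12.800 = 150.563 m before stopping.
Follower covers v·t_r = 43.9000 × 1.6 = 70.240 m while reacting, then v²/(2a_F) = 1927.210 / 11.600 = 166.139 m while braking, for a total of 70.240 + 166.139 = 236.379 m.
Since a_F ≤ a_L and the follower starts braking later, the follower is never slower than the leader, so the closest approach is when both have stopped.
Minimum gap = 236.379 − 150.563 = 85.816 m.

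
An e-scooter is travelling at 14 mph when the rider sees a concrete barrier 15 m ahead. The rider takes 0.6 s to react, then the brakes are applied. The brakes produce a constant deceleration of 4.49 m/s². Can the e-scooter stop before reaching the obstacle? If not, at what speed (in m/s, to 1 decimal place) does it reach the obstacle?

Yes — it stops about 6.9 m short of the obstacle, so it never reaches it

14 mph × 0.44704 = 6.2586 m/s.
Reaction distance = 6.2586 × 0.6 = 3.755 m.
Braking distance = v²/(2a) = 39.170 / 8.980 = 4.362 m.
Total stopping distance = 3.755 + 4.362 = 8.117 m, vs 15 m available — it stops with 15 − 8.117 = 6.883 m to spare.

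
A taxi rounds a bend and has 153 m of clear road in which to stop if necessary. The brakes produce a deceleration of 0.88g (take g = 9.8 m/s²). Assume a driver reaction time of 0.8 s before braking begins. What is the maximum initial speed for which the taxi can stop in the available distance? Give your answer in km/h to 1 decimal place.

Maximum speed ≈ 161.8 km/h

a = 0.88 × 9.8 = 8.624 m/s².
Stopping distance: v·t_r + v²/(2a) = 153 with t_r = 0.8 s and a = 8.624 m/s².
So v² + 13.798 v − 2638.94 = 0.
Positive root: v = −a·t_r + √((a·t_r)² + 2a·d) = −6.899 + √(47.596 + 2638.94) = 44.9328 m/s.
44.9328 m/s × 3.6 = 161.758 km/h.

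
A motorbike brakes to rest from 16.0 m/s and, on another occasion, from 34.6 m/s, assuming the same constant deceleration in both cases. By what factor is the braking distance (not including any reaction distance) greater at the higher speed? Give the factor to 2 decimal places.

Braking distance d = v²/(2a), so with a fixed, d ∝ v².
Factor = (34.6/16.0)² = 2.1625² = 4.6764.

Factor ≈ 4.68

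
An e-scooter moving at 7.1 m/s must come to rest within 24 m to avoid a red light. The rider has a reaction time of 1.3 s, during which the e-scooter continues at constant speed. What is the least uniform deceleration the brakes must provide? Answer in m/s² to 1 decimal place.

Required deceleration ≈ 1.7 m/s²

Distance covered during reaction = 7.1000 × 1.3 = 9.230 m.
Distance available for braking: 24 − 9.230 = 14.770 m.
v² = 2a·d ⇒ a = v²/(2d) = 7.1000² / (2 × 14.770) = 50.410 / 29.540 = 1.7065 m/s².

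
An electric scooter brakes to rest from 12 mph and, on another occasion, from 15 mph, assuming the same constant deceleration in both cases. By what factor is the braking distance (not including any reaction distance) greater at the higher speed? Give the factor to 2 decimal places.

Braking distance d = v²/(2a), so with a fixed, d ∝ v².
Factor = (15/12)² = 1.2500² = 1.5625.

Factor ≈ 1.56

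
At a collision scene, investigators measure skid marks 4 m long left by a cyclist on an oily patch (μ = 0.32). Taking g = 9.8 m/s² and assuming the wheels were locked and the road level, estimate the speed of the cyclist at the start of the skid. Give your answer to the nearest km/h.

Deceleration a = μg = 0.32 × 9.8 = 3.136 m/s².
v = √(2a·d) = √(2 × 3.136 × 4) = √25.088 = 5.0088 m/s.
= 5.0088 × 3.6 = 18.032 km/h.

Initial speed ≈ 18 km/h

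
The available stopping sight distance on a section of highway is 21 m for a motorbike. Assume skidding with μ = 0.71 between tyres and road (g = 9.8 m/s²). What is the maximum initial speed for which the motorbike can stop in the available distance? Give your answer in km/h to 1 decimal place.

Maximum speed ≈ 61.5 km/h

a = μg = 0.71 × 9.8 = 6.958 m/s².
v²/(2a) = d ⇒ v = √(2 × 6.958 × 21) = √292.24 = 17.0950 m/s.
17.0950 m/s × 3.6 = 61.542 km/h.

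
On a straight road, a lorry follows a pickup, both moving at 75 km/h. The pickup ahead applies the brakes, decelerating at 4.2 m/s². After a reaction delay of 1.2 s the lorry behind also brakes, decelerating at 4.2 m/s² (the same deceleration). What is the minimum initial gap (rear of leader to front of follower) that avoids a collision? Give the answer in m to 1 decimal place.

75 km/h ÷ 3.6 = 20.8333 m/s.
Leader travels v²/(2a_L) = 434.026 / 8.400 = 51.670 m before stopping.
Follower covers v·t_r = 20.8333 × 1.2 = 25.000 m while reacting, then v²/(2a_F) = 434.026 / 8.400 = 51.670 m while braking, for a total of 25.000 + 51.670 = 76.670 m.
Since a_F ≤ a_L and the follower starts braking later, the follower is never slower than the leader, so the closest approach is when both have stopped.
Minimum gap = 76.670 − 51.670 = 25.000 m.

Minimum gap ≈ 25.0 m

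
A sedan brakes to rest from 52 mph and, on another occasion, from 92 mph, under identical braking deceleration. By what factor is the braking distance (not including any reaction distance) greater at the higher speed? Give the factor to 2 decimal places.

Factor ≈ 3.13

Braking distance d = v²/(2a), so with a fixed, d ∝ v².
Factor = (92/52)² = 1.7692² = 3.1301.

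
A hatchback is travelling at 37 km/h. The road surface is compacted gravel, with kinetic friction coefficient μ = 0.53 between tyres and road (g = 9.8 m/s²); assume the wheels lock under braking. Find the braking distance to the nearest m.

Braking distance ≈ 10 m

37 km/h ÷ 3.6 = 10.2778 m/s.
a = μg = 0.53 × 9.8 = 5.194 m/s².
Braking distance = v²/(2a) = 10.2778² / (2 × 5.194) = 105.633 / 10.388 = 10.169 m.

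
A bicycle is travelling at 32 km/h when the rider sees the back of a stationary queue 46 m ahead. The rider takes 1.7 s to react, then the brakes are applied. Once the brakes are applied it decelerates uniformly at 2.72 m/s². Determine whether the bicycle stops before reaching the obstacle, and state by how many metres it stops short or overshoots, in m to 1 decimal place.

Yes — it stops 16.4 m short of the obstacle

32 km/h ÷ 3.6 = 8.8889 m/s.
Reaction distance = 8.8889 × 1.7 = 15.111 m.
Braking distance = v²/(2a) = 79.013 / 5.440 = 14.524 m.
Total stopping distance = 15.111 + 14.524 = 29.635 m, vs 46 m available — it stops with 46 − 29.635 = 16.365 m to spare.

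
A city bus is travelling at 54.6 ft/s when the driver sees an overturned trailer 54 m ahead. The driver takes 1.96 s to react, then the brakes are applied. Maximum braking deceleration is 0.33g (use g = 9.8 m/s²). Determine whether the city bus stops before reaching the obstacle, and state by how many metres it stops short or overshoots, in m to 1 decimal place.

54.6 ft/s × 0.3048 = 16.6421 m/s.
a = 0.33 × 9.8 = 3.234 m/s².
Reaction distance = 16.6421 × 1.96 = 32.619 m.
Braking distance = v²/(2a) = 276.959 / 6.468 = 42.820 m.
Total stopping distance = 32.619 + 42.820 = 75.439 m, vs 54 m available — it cannot stop in time and overshoots by 75.439 − 54 = 21.439 m.

No — it overshoots by 21.4 m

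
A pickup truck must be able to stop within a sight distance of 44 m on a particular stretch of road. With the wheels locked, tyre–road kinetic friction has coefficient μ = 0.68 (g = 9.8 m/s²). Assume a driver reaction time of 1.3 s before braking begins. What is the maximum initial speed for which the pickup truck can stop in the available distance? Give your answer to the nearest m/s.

a = μg = 0.68 × 9.8 = 6.664 m/s².
Stopping distance: v·t_r + v²/(2a) = 44 with t_r = 1.3 s and a = 6.664 m/s².
So v² + 17.326 v − 586.43 = 0.
Positive root: v = −a·t_r + √((a·t_r)² + 2a·d) = −8.663 + √(75.048 + 586.43) = 17.0562 m/s.

Maximum speed ≈ 17 m/s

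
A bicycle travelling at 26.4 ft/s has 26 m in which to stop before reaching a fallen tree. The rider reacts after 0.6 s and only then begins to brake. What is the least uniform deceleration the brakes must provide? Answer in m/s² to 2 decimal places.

Required deceleration ≈ 1.53 m/s²

26.4 ft/s × 0.3048 = 8.0467 m/s.
Distance covered during reaction = 8.0467 × 0.6 = 4.828 m.
Distance available for braking: 26 − 4.828 = 21.172 m.
v² = 2a·d ⇒ a = v²/(2d) = 8.0467² / (2 × 21.172) = 64.749 / 42.344 = 1.5291 m/s².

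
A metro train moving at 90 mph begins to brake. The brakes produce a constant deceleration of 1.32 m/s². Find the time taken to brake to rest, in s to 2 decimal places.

Braking time ≈ 30.48 s

90 mph × 0.44704 = 40.2336 m/s.
Braking time = v/a = 40.2336 / 1.320 = 30.480 s.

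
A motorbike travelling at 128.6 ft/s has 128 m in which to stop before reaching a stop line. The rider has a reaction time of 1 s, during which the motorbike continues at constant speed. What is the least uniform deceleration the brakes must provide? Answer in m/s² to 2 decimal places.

Required deceleration ≈ 8.65 m/s²

128.6 ft/s × 0.3048 = 39.1973 m/s.
Distance covered during reaction = 39.1973 × 1 = 39.197 m.
Distance available for braking: 128 − 39.197 = 88.803 m.
v² = 2a·d ⇒ a = v²/(2d) = 39.1973² / (2 × 88.803) = 1536.428 / 177.606 = 8.6508 m/s².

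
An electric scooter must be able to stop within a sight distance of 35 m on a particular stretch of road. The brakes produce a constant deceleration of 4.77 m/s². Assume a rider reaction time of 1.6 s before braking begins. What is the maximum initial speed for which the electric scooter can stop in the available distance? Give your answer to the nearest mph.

Maximum speed ≈ 27 mph

Stopping distance: v·t_r + v²/(2a) = 35 with t_r = 1.6 s and a = 4.770 m/s².
So v² + 15.264 v − 333.90 = 0.
Positive root: v = −a·t_r + √((a·t_r)² + 2a·d) = −7.632 + √(58.247 + 333.90) = 12.1707 m/s.
12.1707 m/s ÷ 0.44704 = 27.225 mph.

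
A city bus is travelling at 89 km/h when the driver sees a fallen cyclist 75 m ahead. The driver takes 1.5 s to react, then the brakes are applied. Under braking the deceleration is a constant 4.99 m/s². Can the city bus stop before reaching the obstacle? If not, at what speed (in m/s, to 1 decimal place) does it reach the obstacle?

No — it strikes the obstacle at 15.3 m/s

89 km/h ÷ 3.6 = 24.7222 m/s.
Reaction distance = 24.7222 × 1.5 = 37.083 m.
Braking distance needed to stop: v²/(2a) = 611.187 / 9.980 = 61.241 m, so total needed = 37.083 + 61.241 = 98.324 m > 75 m — it cannot stop.
Distance remaining when braking begins: 75 − 37.083 = 37.917 m.
v² = v₀² − 2a·d = 611.187 − 2 × 4.990 × 37.917 = 232.775 m²/s².
v = √232.775 = 15.257 m/s.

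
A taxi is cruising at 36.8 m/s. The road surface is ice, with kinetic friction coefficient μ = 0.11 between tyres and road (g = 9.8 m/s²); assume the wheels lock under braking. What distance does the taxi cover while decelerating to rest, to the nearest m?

a = μg = 0.11 × 9.8 = 1.078 m/s².
Braking distance = v²/(2a) = 36.8000² / (2 × 1.078) = 1354.240 / 2.156 = 628.126 m.

Braking distance ≈ 628 m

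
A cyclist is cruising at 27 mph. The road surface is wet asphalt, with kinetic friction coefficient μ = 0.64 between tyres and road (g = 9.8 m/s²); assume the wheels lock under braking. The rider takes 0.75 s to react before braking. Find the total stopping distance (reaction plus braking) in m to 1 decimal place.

27 mph × 0.44704 = 12.0701 m/s.
a = μg = 0.64 × 9.8 = 6.272 m/s².
Reaction distance = v·t_r = 12.0701 × 0.75 = 9.053 m.
Braking distance = v²/(2a) = 12.0701² / (2 × 6.272) = 145.687 / 12.544 = 11.614 m.
Total = 9.053 + 11.614 = 20.667 m.

Total stopping distance ≈ 20.7 m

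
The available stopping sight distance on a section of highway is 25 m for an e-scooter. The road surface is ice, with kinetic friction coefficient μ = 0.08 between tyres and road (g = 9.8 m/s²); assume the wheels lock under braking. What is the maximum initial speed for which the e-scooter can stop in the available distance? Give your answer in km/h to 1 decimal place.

Maximum speed ≈ 22.5 km/h

a = μg = 0.08 × 9.8 = 0.784 m/s².
v²/(2a) = d ⇒ v = √(2 × 0.784 × 25) = √39.20 = 6.2610 m/s.
6.2610 m/s × 3.6 = 22.540 km/h.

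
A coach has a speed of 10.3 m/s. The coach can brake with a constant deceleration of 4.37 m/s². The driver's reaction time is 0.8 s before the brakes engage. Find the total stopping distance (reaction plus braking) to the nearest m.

Total stopping distance ≈ 20 m

Reaction distance = v·t_r = 10.3000 × 0.8 = 8.240 m.
Braking distance = v²/(2a) = 10.3000² / (2 × 4.370) = 106.090 / 8.740 = 12.138 m.
Total = 8.240 + 12.138 = 20.378 m.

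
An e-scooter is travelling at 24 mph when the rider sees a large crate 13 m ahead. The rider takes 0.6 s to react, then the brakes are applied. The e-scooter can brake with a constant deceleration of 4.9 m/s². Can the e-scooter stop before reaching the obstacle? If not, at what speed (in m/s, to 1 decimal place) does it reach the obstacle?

No — it strikes the obstacle at 7.1 m/s

24 mph × 0.44704 = 10.7290 m/s.
Reaction distance = 10.7290 × 0.6 = 6.437 m.
Braking distance needed to stop: v²/(2a) = 115.111 / 9.800 = 11.746 m, so total needed = 6.437 + 11.746 = 18.183 m > 13 m — it cannot stop.
Distance remaining when braking begins: 13 − 6.437 = 6.563 m.
v² = v₀² − 2a·d = 115.111 − 2 × 4.900 × 6.563 = 50.794 m²/s².
v = √50.794 = 7.127 m/s.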